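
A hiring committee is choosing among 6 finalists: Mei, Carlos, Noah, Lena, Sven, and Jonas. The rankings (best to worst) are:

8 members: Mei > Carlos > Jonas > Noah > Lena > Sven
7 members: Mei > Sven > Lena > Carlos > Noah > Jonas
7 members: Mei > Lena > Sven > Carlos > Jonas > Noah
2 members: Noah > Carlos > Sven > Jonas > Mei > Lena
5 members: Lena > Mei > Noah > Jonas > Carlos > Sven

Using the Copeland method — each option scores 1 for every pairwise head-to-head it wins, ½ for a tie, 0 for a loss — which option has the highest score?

Mei

Mei: beats Carlos, Noah, Lena, Sven, and Jonas → score 5.
Carlos: beats Noah, Sven, and Jonas; loses to Mei and Lena → score 3.
Noah: beats Sven; loses to Mei, Carlos, Lena, and Jonas → score 1.
Lena: beats Carlos, Noah, Sven, and Jonas; loses to Mei → score 4.
Sven: beats Jonas; loses to Mei, Carlos, Noah, and Lena → score 1.
Jonas: beats Noah; loses to Mei, Carlos, Lena, and Sven → score 1.
Mei has the best pairwise record.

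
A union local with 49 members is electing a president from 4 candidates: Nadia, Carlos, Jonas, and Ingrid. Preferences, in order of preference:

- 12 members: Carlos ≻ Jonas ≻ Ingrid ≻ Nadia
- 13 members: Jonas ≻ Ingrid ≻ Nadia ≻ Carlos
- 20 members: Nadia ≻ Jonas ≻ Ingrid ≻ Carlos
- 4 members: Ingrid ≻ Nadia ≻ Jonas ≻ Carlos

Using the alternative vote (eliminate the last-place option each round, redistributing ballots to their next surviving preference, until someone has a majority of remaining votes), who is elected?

Jonas

Round 1: Nadia 20, Carlos 12, Jonas 13, Ingrid 4. Eliminate Ingrid.
Round 2: Nadia 24, Carlos 12, Jonas 13. Eliminate Carlos.
Round 3: Nadia 24, Jonas 25. Jonas has a majority.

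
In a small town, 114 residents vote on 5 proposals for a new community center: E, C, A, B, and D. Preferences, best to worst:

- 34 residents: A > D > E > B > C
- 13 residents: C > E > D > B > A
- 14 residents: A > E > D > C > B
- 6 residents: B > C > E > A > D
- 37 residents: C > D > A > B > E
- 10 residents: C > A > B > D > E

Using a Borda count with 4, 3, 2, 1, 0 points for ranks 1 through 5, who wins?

E: 34·2 + 13·3 + 14·3 + 6·2 + 37·0 + 10·0 = 161
C: 34·0 + 13·4 + 14·1 + 6·3 + 37·4 + 10·4 = 272
A: 34·4 + 13·0 + 14·4 + 6·1 + 37·2 + 10·3 = 302
B: 34·1 + 13·1 + 14·0 + 6·4 + 37·1 + 10·2 = 128
D: 34·3 + 13·2 + 14·2 + 6·0 + 37·3 + 10·1 = 277
A has the highest Borda score (302).

A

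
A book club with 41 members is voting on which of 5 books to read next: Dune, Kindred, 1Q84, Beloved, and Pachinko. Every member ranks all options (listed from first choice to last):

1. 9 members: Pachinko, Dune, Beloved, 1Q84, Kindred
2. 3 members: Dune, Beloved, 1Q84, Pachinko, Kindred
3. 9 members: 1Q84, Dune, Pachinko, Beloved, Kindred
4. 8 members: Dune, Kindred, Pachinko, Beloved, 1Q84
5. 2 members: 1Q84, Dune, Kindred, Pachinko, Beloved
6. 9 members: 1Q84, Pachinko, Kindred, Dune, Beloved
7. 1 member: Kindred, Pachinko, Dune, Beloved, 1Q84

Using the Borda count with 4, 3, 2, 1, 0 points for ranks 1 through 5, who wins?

Dune

Dune: 9·3 + 3·4 + 9·3 + 8·4 + 2·3 + 9·1 + 1·2 = 115
Kindred: 9·0 + 3·0 + 9·0 + 8·3 + 2·2 + 9·2 + 1·4 = 50
1Q84: 9·1 + 3·2 + 9·4 + 8·0 + 2·4 + 9·4 + 1·0 = 95
Beloved: 9·2 + 3·3 + 9·1 + 8·1 + 2·0 + 9·0 + 1·1 = 45
Pachinko: 9·4 + 3·1 + 9·2 + 8·2 + 2·1 + 9·3 + 1·3 = 105
Dune has the highest Borda score (115).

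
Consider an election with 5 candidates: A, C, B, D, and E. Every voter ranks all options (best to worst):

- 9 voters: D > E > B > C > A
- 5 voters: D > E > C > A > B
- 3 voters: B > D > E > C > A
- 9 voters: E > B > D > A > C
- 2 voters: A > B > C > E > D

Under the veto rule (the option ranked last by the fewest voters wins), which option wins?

E

Last-place votes: A 12, C 9, B 5, D 2, E 0.
E is ranked last by the fewest voters, so E wins.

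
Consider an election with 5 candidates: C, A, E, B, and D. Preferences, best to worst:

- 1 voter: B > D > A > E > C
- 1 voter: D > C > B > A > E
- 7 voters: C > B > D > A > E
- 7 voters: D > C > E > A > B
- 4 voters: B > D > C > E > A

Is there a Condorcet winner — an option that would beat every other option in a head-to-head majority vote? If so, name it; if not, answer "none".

Checking pairwise contests:
D beats C 13–7.
C beats A 19–1.
C beats E 19–1.
C beats B 15–5.
B beats D 12–8.
Every option loses at least one head-to-head, so there is no Condorcet winner.

none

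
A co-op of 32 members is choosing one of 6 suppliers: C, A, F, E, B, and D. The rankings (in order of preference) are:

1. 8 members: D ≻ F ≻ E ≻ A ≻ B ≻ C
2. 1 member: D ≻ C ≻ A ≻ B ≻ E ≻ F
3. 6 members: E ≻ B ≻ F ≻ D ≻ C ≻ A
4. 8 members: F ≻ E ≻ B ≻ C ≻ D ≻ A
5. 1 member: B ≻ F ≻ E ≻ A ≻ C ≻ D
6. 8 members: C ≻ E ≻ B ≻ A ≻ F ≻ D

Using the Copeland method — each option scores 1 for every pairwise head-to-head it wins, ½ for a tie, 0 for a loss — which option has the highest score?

F

C: beats A and D; loses to F, E, and B → score 2.
A: loses to C, F, E, B, and D → score 0.
F: beats C, A, E, and D; ties B → score 4.5.
E: beats C, A, B, and D; loses to F → score 4.
B: beats C, A, and D; ties F; loses to E → score 3.5.
D: beats A; loses to C, F, E, and B → score 1.
F has the best pairwise record.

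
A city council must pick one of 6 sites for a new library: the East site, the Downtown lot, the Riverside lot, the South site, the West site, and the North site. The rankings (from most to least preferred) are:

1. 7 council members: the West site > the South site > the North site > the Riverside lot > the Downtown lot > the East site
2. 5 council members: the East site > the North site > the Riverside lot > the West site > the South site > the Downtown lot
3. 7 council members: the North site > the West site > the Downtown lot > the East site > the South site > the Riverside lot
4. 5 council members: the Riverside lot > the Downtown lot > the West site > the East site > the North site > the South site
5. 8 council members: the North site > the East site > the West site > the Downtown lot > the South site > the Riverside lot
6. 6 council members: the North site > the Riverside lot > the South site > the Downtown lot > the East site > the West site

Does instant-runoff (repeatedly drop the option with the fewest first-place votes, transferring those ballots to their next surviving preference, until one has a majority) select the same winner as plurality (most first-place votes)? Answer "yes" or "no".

Instant-runoff — R1 the East site 5, the Downtown lot 0, the Riverside lot 5, the South site 0, the West site 7, the North site 21 (the North site winner). Winner: the North site.
Plurality — first-place votes: the East site 5, the Downtown lot 0, the Riverside lot 5, the South site 0, the West site 7, the North site 21. Winner: the North site.
The two methods agree.

yes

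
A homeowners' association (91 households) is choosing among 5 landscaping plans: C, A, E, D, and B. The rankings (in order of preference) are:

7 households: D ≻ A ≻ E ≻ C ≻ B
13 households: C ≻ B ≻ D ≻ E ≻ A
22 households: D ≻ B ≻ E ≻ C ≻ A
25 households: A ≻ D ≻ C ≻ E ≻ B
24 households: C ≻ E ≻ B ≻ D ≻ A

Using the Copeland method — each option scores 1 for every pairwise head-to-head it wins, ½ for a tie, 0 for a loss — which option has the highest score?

C: beats A, E, and B; loses to D → score 3.
A: loses to C, E, D, and B → score 0.
E: beats A and B; loses to C and D → score 2.
D: beats C, A, E, and B → score 4.
B: beats A; loses to C, E, and D → score 1.
D has the best pairwise record.

D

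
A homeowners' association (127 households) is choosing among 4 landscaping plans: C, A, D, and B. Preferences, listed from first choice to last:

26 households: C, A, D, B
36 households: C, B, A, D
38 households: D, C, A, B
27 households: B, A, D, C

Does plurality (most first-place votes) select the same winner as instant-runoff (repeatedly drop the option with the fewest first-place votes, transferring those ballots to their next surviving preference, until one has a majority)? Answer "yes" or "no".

Plurality — first-place votes: C 62, A 0, D 38, B 27. Winner: C.
Instant-runoff — R1 C 62, A 0, D 38, B 27 (A out); R2 C 62, D 38, B 27 (B out); R3 C 62, D 65 (D winner). Winner: D.
The two methods disagree.

no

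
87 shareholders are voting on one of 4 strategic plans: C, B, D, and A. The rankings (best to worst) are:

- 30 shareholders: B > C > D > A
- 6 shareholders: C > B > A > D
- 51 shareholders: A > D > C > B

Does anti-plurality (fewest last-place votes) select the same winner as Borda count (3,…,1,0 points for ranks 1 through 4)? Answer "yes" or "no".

Anti-plurality — last-place votes: C 0, B 51, D 6, A 30. Winner: C.
Borda — scores: C 129, B 102, D 132, A 159. Winner: A.
The two methods disagree.

no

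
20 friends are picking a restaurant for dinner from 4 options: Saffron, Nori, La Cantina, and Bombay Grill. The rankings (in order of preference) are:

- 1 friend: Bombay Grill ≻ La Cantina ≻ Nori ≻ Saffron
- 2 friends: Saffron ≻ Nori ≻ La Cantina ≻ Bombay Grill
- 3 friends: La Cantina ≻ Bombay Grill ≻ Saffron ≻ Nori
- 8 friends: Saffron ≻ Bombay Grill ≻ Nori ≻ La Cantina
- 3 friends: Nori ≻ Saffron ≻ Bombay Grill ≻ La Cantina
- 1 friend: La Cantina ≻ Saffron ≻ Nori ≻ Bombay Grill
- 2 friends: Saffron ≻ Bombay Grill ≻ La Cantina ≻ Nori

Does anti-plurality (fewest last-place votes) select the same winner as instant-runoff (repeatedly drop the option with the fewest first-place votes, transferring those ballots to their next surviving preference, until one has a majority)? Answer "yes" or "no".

yes

Anti-plurality — last-place votes: Saffron 1, Nori 5, La Cantina 11, Bombay Grill 3. Winner: Saffron.
Instant-runoff — R1 Saffron 12, Nori 3, La Cantina 4, Bombay Grill 1 (Saffron winner). Winner: Saffron.
The two methods agree.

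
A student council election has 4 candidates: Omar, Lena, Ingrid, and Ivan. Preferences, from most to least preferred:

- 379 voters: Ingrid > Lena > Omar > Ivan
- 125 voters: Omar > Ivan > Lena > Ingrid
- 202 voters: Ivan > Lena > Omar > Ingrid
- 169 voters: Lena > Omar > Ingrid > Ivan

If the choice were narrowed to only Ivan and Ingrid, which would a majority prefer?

Voters preferring Ivan to Ingrid: 327; preferring Ingrid to Ivan: 548.
Ingrid wins the head-to-head.

Ingrid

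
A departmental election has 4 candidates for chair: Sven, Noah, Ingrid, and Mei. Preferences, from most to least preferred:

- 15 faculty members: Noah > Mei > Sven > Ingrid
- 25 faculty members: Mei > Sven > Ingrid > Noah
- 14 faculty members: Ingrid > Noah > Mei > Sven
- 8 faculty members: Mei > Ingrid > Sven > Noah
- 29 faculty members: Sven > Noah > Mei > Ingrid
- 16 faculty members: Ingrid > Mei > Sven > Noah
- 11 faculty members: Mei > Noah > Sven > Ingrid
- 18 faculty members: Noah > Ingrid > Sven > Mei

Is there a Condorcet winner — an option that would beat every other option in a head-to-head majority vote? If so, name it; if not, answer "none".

none

Checking pairwise contests:
Mei beats Sven 89–47.
Sven beats Noah 78–58.
Sven beats Ingrid 80–56.
Noah beats Mei 76–60.
Every option loses at least one head-to-head, so there is no Condorcet winner.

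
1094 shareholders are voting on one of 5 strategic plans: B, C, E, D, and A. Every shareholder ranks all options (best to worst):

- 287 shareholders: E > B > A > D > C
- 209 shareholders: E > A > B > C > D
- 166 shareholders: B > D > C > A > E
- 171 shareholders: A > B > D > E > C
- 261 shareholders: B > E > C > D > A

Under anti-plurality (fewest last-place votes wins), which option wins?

Last-place votes: B 0, C 458, E 166, D 209, A 261.
B is ranked last by the fewest voters, so B wins.

B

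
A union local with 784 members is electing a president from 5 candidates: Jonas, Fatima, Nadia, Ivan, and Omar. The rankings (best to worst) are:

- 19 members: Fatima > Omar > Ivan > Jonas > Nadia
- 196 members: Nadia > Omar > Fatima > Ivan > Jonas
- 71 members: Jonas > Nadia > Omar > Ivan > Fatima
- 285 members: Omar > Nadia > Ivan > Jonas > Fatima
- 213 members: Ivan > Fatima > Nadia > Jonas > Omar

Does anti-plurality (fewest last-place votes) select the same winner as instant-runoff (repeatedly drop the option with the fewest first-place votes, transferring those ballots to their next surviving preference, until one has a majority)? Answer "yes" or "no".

Anti-plurality — last-place votes: Jonas 196, Fatima 356, Nadia 19, Ivan 0, Omar 213. Winner: Ivan.
Instant-runoff — R1 Jonas 71, Fatima 19, Nadia 196, Ivan 213, Omar 285 (Fatima out); R2 Jonas 71, Nadia 196, Ivan 213, Omar 304 (Jonas out); R3 Nadia 267, Ivan 213, Omar 304 (Ivan out); R4 Nadia 480, Omar 304 (Nadia winner). Winner: Nadia.
The two methods disagree.

no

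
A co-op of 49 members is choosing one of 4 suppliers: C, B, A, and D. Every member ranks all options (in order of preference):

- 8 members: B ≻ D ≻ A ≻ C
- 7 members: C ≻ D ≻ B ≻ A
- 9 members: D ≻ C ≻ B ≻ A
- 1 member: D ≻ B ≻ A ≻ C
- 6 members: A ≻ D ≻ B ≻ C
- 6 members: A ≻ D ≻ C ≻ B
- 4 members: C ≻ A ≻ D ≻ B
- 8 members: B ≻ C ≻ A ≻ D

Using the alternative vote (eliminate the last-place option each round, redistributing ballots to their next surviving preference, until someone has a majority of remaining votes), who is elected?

Round 1: C 11, B 16, A 12, D 10. Eliminate D.
Round 2: C 20, B 17, A 12. Eliminate A.
Round 3: C 26, B 23. C has a majority.

C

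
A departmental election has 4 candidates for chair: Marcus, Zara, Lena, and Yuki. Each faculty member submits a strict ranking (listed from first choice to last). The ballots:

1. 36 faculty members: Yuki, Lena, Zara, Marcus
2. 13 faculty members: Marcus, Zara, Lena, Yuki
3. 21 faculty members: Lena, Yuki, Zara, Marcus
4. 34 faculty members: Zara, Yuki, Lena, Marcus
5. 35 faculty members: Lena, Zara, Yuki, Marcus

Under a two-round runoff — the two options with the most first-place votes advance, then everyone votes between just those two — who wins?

Yuki

Round 1 first-place votes: Marcus 13, Zara 34, Lena 56, Yuki 36.
Lena and Yuki advance.
Runoff: Lena is preferred to Yuki by 69 voters; Yuki by 70.
Yuki wins the runoff.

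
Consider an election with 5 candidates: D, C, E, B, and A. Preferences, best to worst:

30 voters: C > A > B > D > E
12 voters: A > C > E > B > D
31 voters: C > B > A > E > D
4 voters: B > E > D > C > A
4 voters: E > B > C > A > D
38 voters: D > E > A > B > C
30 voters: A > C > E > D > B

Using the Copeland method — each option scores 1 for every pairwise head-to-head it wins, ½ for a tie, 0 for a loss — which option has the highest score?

A

D: loses to C, E, B, and A → score 0.
C: beats D, E, and B; loses to A → score 3.
E: beats D and B; loses to C and A → score 2.
B: beats D; loses to C, E, and A → score 1.
A: beats D, C, E, and B → score 4.
A has the best pairwise record.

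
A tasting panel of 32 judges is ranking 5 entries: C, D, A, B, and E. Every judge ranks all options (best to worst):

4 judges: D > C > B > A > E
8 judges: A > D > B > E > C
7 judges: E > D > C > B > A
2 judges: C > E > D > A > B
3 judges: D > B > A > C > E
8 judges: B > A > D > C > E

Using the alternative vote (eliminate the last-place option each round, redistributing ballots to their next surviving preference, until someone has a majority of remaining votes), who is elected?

Round 1: C 2, D 7, A 8, B 8, E 7. Eliminate C.
Round 2: D 7, A 8, B 8, E 9. Eliminate D.
Round 3: A 8, B 15, E 9. Eliminate A.
Round 4: B 23, E 9. B has a majority.

B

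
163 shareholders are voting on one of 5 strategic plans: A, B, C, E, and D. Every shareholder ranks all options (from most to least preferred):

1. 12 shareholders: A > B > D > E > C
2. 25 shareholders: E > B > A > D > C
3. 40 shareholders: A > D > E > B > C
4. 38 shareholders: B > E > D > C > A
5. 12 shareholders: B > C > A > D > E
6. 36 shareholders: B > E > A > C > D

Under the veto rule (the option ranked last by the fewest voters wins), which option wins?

Last-place votes: A 38, B 0, C 77, E 12, D 36.
B is ranked last by the fewest voters, so B wins.

B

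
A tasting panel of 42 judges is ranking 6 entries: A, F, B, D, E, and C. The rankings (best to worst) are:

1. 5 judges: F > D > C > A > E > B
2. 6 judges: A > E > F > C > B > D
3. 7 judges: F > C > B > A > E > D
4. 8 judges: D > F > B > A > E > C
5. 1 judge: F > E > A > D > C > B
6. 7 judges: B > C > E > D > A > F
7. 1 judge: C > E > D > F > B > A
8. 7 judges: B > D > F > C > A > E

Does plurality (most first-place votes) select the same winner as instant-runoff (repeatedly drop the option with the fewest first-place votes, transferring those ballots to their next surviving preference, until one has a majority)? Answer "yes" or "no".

Plurality — first-place votes: A 6, F 13, B 14, D 8, E 0, C 1. Winner: B.
Instant-runoff — R1 A 6, F 13, B 14, D 8, E 0, C 1 (E out); R2 A 6, F 13, B 14, D 8, C 1 (C out); R3 A 6, F 13, B 14, D 9 (A out); R4 F 19, B 14, D 9 (D out); R5 F 28, B 14 (F winner). Winner: F.
The two methods disagree.

no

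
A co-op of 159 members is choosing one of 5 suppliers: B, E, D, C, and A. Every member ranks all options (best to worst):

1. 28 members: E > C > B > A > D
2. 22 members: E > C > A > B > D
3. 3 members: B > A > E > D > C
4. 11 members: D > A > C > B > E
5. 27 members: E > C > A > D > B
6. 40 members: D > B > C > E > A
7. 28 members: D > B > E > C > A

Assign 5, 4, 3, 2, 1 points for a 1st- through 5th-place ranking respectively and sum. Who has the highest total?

E

B: 28·3 + 22·2 + 3·5 + 11·2 + 27·1 + 40·4 + 28·4 = 464
E: 28·5 + 22·5 + 3·3 + 11·1 + 27·5 + 40·2 + 28·3 = 569
D: 28·1 + 22·1 + 3·2 + 11·5 + 27·2 + 40·5 + 28·5 = 505
C: 28·4 + 22·4 + 3·1 + 11·3 + 27·4 + 40·3 + 28·2 = 520
A: 28·2 + 22·3 + 3·4 + 11·4 + 27·3 + 40·1 + 28·1 = 327
E has the highest Borda score (569).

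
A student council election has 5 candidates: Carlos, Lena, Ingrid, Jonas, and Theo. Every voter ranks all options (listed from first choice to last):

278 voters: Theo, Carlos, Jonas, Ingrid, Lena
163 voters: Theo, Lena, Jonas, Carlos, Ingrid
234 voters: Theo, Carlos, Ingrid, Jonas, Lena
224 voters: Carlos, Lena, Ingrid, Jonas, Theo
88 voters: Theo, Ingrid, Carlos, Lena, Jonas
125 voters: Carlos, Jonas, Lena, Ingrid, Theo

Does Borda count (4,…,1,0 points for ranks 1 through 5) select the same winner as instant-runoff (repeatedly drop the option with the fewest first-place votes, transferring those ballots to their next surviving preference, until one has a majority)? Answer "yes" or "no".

Borda — scores: Carlos 3271, Lena 1499, Ingrid 1583, Jonas 1715, Theo 3052. Winner: Carlos.
Instant-runoff — R1 Carlos 349, Lena 0, Ingrid 0, Jonas 0, Theo 763 (Theo winner). Winner: Theo.
The two methods disagree.

no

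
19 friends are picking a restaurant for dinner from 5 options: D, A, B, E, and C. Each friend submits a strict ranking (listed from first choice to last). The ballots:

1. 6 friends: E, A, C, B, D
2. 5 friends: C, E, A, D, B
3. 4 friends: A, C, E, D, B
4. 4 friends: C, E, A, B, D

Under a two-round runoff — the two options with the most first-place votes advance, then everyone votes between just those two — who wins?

C

Round 1 first-place votes: D 0, A 4, B 0, E 6, C 9.
C and E advance.
Runoff: C is preferred to E by 13 voters; E by 6.
C wins the runoff.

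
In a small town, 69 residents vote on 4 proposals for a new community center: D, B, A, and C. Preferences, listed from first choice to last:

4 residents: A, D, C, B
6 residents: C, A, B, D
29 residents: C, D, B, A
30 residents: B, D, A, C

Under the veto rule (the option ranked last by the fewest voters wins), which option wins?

B

Last-place votes: D 6, B 4, A 29, C 30.
B is ranked last by the fewest voters, so B wins.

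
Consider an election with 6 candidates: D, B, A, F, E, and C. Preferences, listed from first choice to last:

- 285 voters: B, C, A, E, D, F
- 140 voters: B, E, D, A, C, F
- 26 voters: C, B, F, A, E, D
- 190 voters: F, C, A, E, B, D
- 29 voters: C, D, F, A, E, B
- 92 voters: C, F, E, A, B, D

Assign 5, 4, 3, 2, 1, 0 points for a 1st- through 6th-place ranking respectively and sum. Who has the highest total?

D: 285·1 + 140·3 + 26·0 + 190·0 + 29·4 + 92·0 = 821
B: 285·5 + 140·5 + 26·4 + 190·1 + 29·0 + 92·1 = 2511
A: 285·3 + 140·2 + 26·2 + 190·3 + 29·2 + 92·2 = 1999
F: 285·0 + 140·0 + 26·3 + 190·5 + 29·3 + 92·4 = 1483
E: 285·2 + 140·4 + 26·1 + 190·2 + 29·1 + 92·3 = 1841
C: 285·4 + 140·1 + 26·5 + 190·4 + 29·5 + 92·5 = 2775
C has the highest Borda score (2775).

C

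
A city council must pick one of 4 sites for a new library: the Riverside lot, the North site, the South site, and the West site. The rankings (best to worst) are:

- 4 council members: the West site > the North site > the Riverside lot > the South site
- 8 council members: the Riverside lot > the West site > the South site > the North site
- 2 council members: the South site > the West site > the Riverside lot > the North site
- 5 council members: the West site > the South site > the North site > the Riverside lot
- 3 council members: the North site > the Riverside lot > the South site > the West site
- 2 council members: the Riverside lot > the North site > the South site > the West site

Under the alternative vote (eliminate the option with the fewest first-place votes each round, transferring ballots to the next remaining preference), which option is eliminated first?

the South site

Round 1: the Riverside lot 10, the North site 3, the South site 2, the West site 9. Eliminate the South site.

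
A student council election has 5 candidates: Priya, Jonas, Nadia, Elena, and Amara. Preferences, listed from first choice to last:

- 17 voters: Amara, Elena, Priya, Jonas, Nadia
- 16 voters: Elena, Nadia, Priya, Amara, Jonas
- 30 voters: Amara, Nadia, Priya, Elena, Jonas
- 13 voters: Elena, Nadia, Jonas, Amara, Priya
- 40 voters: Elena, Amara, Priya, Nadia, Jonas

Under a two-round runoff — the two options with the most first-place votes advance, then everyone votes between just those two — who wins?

Round 1 first-place votes: Priya 0, Jonas 0, Nadia 0, Elena 69, Amara 47.
Elena and Amara advance.
Runoff: Elena is preferred to Amara by 69 voters; Amara by 47.
Elena wins the runoff.

Elena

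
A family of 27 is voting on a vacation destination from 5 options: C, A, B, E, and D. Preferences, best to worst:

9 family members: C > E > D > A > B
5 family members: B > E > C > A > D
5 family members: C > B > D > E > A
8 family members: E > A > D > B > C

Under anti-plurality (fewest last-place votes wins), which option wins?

Last-place votes: C 8, A 5, B 9, E 0, D 5.
E is ranked last by the fewest voters, so E wins.

E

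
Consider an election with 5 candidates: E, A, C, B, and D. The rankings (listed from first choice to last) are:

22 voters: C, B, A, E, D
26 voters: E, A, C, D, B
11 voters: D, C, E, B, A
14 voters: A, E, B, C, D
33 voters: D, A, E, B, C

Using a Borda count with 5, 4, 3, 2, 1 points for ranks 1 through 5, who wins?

A

E: 22·2 + 26·5 + 11·3 + 14·4 + 33·3 = 362
A: 22·3 + 26·4 + 11·1 + 14·5 + 33·4 = 383
C: 22·5 + 26·3 + 11·4 + 14·2 + 33·1 = 293
B: 22·4 + 26·1 + 11·2 + 14·3 + 33·2 = 244
D: 22·1 + 26·2 + 11·5 + 14·1 + 33·5 = 308
A has the highest Borda score (383).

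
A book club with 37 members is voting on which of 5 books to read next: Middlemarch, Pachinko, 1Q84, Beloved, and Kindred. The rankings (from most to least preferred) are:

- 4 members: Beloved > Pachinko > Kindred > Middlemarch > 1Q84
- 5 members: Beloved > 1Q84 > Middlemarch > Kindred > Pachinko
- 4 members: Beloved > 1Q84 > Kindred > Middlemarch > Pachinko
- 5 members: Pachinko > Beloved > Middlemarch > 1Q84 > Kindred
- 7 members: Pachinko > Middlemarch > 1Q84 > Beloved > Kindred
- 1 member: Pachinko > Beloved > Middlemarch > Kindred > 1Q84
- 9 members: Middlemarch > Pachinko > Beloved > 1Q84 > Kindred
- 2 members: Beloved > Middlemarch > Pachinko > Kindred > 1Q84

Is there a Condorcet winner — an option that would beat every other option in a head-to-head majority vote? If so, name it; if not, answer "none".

none

Checking pairwise contests:
Beloved beats Middlemarch 21–16.
Middlemarch beats Pachinko 20–17.
Middlemarch beats 1Q84 28–9.
Pachinko beats Beloved 22–15.
Middlemarch beats Kindred 29–8.
Every option loses at least one head-to-head, so there is no Condorcet winner.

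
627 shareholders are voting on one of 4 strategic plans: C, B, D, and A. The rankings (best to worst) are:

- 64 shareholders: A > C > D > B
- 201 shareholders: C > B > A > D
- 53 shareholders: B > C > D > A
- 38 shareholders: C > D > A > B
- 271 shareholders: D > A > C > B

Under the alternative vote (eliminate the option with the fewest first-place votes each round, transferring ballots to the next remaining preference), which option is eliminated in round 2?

Round 1: C 239, B 53, D 271, A 64. Eliminate B.
Round 2: C 292, D 271, A 64. Eliminate A.

A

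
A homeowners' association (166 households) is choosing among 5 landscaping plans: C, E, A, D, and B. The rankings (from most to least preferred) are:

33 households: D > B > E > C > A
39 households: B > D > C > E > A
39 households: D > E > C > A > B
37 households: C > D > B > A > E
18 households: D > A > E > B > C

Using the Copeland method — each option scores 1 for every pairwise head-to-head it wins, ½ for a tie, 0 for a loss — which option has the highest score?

D

C: beats A; loses to E, D, and B → score 1.
E: beats C and A; loses to D and B → score 2.
A: loses to C, E, D, and B → score 0.
D: beats C, E, A, and B → score 4.
B: beats C, E, and A; loses to D → score 3.
D has the best pairwise record.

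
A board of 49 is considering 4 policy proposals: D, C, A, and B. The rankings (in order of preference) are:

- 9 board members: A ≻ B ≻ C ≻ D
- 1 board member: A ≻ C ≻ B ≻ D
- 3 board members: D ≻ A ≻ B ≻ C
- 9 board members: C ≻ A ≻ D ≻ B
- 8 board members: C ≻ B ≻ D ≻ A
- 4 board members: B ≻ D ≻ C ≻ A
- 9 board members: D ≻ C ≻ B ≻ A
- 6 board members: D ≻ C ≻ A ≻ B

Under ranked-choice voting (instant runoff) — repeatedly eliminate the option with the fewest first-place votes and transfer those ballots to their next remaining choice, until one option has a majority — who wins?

C

Round 1: D 18, C 17, A 10, B 4. Eliminate B.
Round 2: D 22, C 17, A 10. Eliminate A.
Round 3: D 22, C 27. C has a majority.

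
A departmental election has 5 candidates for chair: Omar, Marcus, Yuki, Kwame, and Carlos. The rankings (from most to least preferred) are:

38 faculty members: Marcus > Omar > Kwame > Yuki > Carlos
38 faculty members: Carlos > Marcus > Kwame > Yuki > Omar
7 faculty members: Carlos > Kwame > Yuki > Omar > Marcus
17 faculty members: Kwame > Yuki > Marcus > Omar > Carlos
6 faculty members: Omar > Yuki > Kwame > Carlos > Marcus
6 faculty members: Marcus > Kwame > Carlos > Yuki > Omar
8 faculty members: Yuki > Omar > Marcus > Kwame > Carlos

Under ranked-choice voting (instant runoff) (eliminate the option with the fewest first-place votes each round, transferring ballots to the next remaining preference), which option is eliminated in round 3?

Kwame

Round 1: Omar 6, Marcus 44, Yuki 8, Kwame 17, Carlos 45. Eliminate Omar.
Round 2: Marcus 44, Yuki 14, Kwame 17, Carlos 45. Eliminate Yuki.
Round 3: Marcus 52, Kwame 23, Carlos 45. Eliminate Kwame.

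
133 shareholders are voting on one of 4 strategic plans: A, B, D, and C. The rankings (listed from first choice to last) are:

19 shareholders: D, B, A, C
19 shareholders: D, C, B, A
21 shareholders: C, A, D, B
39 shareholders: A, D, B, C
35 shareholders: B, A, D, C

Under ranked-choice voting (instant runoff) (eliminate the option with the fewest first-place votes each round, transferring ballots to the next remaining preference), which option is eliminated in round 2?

Round 1: A 39, B 35, D 38, C 21. Eliminate C.
Round 2: A 60, B 35, D 38. Eliminate B.

B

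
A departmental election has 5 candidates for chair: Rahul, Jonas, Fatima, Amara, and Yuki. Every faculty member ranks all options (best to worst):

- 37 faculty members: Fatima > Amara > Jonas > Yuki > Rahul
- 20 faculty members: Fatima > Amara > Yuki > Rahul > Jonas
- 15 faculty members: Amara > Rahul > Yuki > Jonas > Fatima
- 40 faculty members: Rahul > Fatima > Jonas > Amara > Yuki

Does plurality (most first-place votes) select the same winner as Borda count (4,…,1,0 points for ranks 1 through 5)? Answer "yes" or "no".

Plurality — first-place votes: Rahul 40, Jonas 0, Fatima 57, Amara 15, Yuki 0. Winner: Fatima.
Borda — scores: Rahul 225, Jonas 169, Fatima 348, Amara 271, Yuki 107. Winner: Fatima.
The two methods agree.

yes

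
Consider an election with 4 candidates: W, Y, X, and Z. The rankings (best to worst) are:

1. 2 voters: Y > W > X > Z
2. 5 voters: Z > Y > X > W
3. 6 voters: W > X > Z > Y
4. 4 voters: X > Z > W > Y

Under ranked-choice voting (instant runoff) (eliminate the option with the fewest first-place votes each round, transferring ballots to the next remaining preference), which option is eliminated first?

Y

Round 1: W 6, Y 2, X 4, Z 5. Eliminate Y.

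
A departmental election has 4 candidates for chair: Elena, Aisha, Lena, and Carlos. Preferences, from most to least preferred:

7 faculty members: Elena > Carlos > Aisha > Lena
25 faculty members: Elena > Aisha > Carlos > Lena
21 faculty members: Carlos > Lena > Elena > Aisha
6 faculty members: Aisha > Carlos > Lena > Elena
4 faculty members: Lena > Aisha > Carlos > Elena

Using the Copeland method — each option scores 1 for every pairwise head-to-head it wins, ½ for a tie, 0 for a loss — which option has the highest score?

Elena: beats Aisha, Lena, and Carlos → score 3.
Aisha: beats Lena and Carlos; loses to Elena → score 2.
Lena: loses to Elena, Aisha, and Carlos → score 0.
Carlos: beats Lena; loses to Elena and Aisha → score 1.
Elena has the best pairwise record.

Elena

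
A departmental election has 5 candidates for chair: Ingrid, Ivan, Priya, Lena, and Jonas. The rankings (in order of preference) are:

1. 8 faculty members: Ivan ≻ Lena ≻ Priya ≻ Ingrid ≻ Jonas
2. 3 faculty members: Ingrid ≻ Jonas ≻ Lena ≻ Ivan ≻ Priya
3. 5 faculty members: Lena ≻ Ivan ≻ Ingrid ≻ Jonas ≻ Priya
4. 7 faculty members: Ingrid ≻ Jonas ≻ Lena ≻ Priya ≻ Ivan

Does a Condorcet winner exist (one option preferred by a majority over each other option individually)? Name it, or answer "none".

Lena

Lena vs Ingrid: 13–10 for Lena.
Lena vs Ivan: 15–8 for Lena.
Lena vs Priya: 23–0 for Lena.
Lena vs Jonas: 13–10 for Lena.
Lena beats every other option head-to-head.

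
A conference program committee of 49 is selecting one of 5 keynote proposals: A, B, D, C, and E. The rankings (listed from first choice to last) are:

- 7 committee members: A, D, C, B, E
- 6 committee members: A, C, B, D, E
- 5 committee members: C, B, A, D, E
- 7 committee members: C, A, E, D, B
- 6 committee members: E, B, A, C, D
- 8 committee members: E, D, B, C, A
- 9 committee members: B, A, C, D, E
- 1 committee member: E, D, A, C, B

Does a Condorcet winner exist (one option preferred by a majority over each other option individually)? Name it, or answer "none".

none

Checking pairwise contests:
B beats A 28–21.
C beats B 26–23.
A beats D 40–9.
A beats C 29–20.
A beats E 34–15.
Every option loses at least one head-to-head, so there is no Condorcet winner.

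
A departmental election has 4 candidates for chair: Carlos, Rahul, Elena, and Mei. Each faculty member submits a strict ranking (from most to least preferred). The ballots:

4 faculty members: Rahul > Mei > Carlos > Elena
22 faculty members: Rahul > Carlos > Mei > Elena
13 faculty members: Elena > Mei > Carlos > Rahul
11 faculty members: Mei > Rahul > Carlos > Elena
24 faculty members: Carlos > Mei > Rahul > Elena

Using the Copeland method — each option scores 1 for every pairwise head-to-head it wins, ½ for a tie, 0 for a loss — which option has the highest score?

Carlos

Carlos: beats Elena and Mei; ties Rahul → score 2.5.
Rahul: beats Elena; ties Carlos; loses to Mei → score 1.5.
Elena: loses to Carlos, Rahul, and Mei → score 0.
Mei: beats Rahul and Elena; loses to Carlos → score 2.
Carlos has the best pairwise record.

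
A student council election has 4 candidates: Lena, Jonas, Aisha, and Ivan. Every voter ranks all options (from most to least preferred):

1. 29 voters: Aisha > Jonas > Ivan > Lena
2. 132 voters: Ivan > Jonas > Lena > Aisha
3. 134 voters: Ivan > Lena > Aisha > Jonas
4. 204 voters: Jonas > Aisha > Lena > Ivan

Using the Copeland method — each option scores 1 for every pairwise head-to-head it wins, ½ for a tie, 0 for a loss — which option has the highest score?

Ivan

Lena: beats Aisha; loses to Jonas and Ivan → score 1.
Jonas: beats Lena and Aisha; loses to Ivan → score 2.
Aisha: loses to Lena, Jonas, and Ivan → score 0.
Ivan: beats Lena, Jonas, and Aisha → score 3.
Ivan has the best pairwise record.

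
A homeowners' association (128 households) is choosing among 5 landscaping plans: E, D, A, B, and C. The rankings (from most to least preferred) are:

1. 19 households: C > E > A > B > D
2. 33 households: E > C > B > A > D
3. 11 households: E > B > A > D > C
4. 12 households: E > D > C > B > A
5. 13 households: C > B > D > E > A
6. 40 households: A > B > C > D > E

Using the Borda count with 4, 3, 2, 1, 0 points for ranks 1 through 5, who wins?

C

E: 19·3 + 33·4 + 11·4 + 12·4 + 13·1 + 40·0 = 294
D: 19·0 + 33·0 + 11·1 + 12·3 + 13·2 + 40·1 = 113
A: 19·2 + 33·1 + 11·2 + 12·0 + 13·0 + 40·4 = 253
B: 19·1 + 33·2 + 11·3 + 12·1 + 13·3 + 40·3 = 289
C: 19·4 + 33·3 + 11·0 + 12·2 + 13·4 + 40·2 = 331
C has the highest Borda score (331).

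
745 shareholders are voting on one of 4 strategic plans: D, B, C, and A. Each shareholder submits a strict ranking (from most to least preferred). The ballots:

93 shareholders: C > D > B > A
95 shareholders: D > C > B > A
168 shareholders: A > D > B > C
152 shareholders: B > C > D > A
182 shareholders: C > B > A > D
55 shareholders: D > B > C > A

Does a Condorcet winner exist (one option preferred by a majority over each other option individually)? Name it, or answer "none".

none

Checking pairwise contests:
C beats D 427–318.
D beats B 411–334.
B beats C 375–370.
D beats A 395–350.
Every option loses at least one head-to-head, so there is no Condorcet winner.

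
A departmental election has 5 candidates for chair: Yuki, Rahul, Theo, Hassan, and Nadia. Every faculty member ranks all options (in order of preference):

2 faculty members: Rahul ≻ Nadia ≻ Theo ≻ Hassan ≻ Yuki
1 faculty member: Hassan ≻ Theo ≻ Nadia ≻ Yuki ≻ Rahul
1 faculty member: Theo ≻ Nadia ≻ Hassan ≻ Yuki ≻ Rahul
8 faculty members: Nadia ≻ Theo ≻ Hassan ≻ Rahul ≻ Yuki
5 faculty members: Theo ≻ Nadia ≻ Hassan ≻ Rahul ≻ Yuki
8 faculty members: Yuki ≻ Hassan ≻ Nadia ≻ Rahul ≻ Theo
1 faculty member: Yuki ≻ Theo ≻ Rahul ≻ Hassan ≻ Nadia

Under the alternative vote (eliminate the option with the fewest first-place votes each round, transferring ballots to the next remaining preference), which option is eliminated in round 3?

Theo

Round 1: Yuki 9, Rahul 2, Theo 6, Hassan 1, Nadia 8. Eliminate Hassan.
Round 2: Yuki 9, Rahul 2, Theo 7, Nadia 8. Eliminate Rahul.
Round 3: Yuki 9, Theo 7, Nadia 10. Eliminate Theo.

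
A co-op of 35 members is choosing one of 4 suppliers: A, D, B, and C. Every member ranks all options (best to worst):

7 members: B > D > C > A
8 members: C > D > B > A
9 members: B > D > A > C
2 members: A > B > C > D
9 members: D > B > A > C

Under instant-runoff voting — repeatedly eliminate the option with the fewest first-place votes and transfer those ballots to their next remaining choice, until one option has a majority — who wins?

Round 1: A 2, D 9, B 16, C 8. Eliminate A.
Round 2: D 9, B 18, C 8. B has a majority.

B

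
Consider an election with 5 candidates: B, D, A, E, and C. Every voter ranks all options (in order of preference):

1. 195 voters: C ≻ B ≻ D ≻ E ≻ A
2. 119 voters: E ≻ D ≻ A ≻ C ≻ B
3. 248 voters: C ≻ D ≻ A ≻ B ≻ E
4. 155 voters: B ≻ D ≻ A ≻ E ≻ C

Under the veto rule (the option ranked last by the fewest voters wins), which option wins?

D

Last-place votes: B 119, D 0, A 195, E 248, C 155.
D is ranked last by the fewest voters, so D wins.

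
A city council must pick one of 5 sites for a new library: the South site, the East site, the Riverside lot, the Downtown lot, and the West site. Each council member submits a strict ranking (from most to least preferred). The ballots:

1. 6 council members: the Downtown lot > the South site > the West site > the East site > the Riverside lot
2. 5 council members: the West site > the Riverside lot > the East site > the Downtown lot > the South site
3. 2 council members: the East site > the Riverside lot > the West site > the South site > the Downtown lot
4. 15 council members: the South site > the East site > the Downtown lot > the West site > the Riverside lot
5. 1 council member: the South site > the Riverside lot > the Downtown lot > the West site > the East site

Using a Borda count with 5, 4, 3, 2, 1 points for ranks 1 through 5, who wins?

the South site: 6·4 + 5·1 + 2·2 + 15·5 + 1·5 = 113
the East site: 6·2 + 5·3 + 2·5 + 15·4 + 1·1 = 98
the Riverside lot: 6·1 + 5·4 + 2·4 + 15·1 + 1·4 = 53
the Downtown lot: 6·5 + 5·2 + 2·1 + 15·3 + 1·3 = 90
the West site: 6·3 + 5·5 + 2·3 + 15·2 + 1·2 = 81
the South site has the highest Borda score (113).

the South site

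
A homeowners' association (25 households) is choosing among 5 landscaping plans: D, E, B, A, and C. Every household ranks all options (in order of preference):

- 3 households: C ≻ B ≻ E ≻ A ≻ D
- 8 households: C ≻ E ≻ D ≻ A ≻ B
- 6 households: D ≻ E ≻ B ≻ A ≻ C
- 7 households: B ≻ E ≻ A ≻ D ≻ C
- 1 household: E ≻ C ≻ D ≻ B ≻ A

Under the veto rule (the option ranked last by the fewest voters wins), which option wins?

Last-place votes: D 3, E 0, B 8, A 1, C 13.
E is ranked last by the fewest voters, so E wins.

E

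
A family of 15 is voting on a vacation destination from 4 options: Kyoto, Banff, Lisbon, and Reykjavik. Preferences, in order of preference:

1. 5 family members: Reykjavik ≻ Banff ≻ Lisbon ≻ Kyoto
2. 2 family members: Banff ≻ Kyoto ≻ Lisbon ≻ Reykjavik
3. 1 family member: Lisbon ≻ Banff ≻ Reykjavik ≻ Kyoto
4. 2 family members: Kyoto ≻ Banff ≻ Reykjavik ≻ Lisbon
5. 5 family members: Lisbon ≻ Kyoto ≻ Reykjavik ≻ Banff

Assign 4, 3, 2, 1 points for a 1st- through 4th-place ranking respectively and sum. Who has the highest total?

Lisbon

Kyoto: 5·1 + 2·3 + 1·1 + 2·4 + 5·3 = 35
Banff: 5·3 + 2·4 + 1·3 + 2·3 + 5·1 = 37
Lisbon: 5·2 + 2·2 + 1·4 + 2·1 + 5·4 = 40
Reykjavik: 5·4 + 2·1 + 1·2 + 2·2 + 5·2 = 38
Lisbon has the highest Borda score (40).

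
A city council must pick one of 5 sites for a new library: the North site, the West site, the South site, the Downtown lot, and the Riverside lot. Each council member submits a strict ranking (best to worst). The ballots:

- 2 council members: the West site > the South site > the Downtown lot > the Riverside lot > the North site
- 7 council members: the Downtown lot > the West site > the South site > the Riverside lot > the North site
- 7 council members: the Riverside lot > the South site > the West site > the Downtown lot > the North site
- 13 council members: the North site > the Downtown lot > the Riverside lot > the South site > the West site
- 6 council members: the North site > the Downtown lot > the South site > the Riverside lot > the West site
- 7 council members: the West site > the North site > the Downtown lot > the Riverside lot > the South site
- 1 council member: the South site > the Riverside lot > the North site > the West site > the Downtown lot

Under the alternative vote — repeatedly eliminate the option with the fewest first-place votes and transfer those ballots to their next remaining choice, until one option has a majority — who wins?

the West site

Round 1: the North site 19, the West site 9, the South site 1, the Downtown lot 7, the Riverside lot 7. Eliminate the South site.
Round 2: the North site 19, the West site 9, the Downtown lot 7, the Riverside lot 8. Eliminate the Downtown lot.
Round 3: the North site 19, the West site 16, the Riverside lot 8. Eliminate the Riverside lot.
Round 4: the North site 20, the West site 23. The West site has a majority.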